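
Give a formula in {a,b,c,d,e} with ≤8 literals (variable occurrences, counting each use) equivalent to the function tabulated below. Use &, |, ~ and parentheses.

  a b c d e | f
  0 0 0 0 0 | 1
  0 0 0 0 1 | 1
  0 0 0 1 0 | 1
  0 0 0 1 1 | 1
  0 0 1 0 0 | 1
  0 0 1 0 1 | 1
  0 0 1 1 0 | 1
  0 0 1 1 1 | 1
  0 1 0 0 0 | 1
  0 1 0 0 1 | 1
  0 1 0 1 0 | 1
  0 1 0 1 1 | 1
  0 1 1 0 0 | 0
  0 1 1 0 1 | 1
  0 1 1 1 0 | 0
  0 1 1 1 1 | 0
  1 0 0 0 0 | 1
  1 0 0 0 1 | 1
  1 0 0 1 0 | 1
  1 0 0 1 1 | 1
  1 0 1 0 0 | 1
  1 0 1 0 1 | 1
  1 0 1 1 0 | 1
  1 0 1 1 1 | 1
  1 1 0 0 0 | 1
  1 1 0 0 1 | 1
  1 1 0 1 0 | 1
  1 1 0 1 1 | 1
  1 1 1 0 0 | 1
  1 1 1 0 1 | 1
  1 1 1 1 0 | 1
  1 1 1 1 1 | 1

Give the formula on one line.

  ~b = 11111111000000001111111100000000
  (~b | a) = 11111111000000001111111111111111
  ~d = 11001100110011001100110011001100
  (e & ~d) = 01000100010001000100010001000100
  (c & ~b) = 00001111000000000000111100000000
  ~c = 11110000111100001111000011110000
  ((c & ~b) | ~c) = 11111111111100001111111111110000
  ((e & ~d) | ((c & ~b) | ~c)) = 11111111111101001111111111110100
  ((~b | a) | ((e & ~d) | ((c & ~b) | ~c))) = 11111111111101001111111111111111

((~b | a) | ((e & ~d) | ((c & ~b) | ~c)))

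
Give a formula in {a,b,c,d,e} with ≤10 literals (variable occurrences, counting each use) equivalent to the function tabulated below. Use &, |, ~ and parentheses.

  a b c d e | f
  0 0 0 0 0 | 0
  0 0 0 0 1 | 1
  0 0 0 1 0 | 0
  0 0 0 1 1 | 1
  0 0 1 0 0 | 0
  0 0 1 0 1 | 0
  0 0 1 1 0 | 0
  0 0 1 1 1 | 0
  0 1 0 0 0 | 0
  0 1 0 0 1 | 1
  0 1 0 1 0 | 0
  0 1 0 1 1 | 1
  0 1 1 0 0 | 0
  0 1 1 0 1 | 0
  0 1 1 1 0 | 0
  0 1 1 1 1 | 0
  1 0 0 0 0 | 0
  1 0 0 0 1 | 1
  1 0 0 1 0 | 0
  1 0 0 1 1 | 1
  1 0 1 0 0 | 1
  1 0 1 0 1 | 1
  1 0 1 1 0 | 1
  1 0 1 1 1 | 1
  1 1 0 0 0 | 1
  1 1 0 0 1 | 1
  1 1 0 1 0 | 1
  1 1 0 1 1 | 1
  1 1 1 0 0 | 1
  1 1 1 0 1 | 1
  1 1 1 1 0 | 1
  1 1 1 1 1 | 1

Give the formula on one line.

  ~c = 11110000111100001111000011110000
  (e & ~c) = 01010000010100000101000001010000
  (a | (e & ~c)) = 01010000010100001111111111111111
  (e | b) = 01010101111111110101010111111111
  ~a = 11111111111111110000000000000000
  ~e = 10101010101010101010101010101010
  (d | ~e) = 10111011101110111011101110111011
  (~a & (d | ~e)) = 10111011101110110000000000000000
  ((e | b) | (~a & (d | ~e))) = 11111111111111110101010111111111
  (((e | b) | (~a & (d | ~e))) | c) = 11111111111111110101111111111111
  ((a | (e & ~c)) & (((e | b) | (~a & (d | ~e))) | c)) = 01010000010100000101111111111111

((a | (e & ~c)) & (((e | b) | (~a & (d | ~e))) | c))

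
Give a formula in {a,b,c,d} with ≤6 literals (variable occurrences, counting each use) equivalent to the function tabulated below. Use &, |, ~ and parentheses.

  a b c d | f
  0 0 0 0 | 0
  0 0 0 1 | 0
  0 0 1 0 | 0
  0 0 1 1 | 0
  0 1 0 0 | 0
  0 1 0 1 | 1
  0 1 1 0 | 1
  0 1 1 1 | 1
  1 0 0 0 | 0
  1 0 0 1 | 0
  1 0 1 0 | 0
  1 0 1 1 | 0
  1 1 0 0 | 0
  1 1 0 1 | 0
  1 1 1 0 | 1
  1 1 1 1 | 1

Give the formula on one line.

  ~a = 1111111100000000
  (c | ~a) = 1111111100110011
  (d | c) = 0111011101110111
  (b & (d | c)) = 0000011100000111
  ((c | ~a) & (b & (d | c))) = 0000011100000011

((c | ~a) & (b & (d | c)))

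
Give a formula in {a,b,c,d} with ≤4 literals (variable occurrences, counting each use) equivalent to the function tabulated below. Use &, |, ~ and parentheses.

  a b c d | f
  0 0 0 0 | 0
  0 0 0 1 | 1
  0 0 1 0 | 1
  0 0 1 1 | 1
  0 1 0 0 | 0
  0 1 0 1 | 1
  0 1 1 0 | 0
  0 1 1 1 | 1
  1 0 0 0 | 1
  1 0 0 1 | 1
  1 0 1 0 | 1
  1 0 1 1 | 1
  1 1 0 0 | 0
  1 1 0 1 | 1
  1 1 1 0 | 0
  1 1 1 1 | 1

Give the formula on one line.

(((c | a) & ~b) | d)

  (c | a) = 0011001111111111
  ~b = 1111000011110000
  ((c | a) & ~b) = 0011000011110000
  (((c | a) & ~b) | d) = 0111010111110101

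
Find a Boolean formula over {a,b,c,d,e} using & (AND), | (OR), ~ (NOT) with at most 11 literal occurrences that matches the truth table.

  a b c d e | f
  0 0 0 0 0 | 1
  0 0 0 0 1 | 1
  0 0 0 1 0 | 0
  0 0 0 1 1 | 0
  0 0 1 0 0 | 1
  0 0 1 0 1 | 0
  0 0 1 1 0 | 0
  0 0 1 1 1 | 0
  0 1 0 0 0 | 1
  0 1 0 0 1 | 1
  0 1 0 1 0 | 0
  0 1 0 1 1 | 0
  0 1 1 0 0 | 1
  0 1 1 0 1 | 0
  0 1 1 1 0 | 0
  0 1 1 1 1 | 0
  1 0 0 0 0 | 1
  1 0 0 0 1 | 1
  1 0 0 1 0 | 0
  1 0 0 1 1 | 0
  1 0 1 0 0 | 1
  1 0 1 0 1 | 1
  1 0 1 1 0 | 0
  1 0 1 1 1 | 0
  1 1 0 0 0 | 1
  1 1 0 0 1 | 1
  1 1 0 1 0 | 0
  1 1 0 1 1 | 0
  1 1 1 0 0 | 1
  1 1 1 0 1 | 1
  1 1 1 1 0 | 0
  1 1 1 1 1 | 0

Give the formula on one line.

(~d & (~c | ((b & a) | ((~e | (a | d)) & (e | ~d)))))

  ~d = 11001100110011001100110011001100
  ~c = 11110000111100001111000011110000
  (b & a) = 00000000000000000000000011111111
  ~e = 10101010101010101010101010101010
  (a | d) = 00110011001100111111111111111111
  (~e | (a | d)) = 10111011101110111111111111111111
  (e | ~d) = 11011101110111011101110111011101
  ((~e | (a | d)) & (e | ~d)) = 10011001100110011101110111011101
  ((b & a) | ((~e | (a | d)) & (e | ~d))) = 10011001100110011101110111111111
  (~c | ((b & a) | ((~e | (a | d)) & (e | ~d)))) = 11111001111110011111110111111111
  (~d & (~c | ((b & a) | ((~e | (a | d)) & (e | ~d))))) = 11001000110010001100110011001100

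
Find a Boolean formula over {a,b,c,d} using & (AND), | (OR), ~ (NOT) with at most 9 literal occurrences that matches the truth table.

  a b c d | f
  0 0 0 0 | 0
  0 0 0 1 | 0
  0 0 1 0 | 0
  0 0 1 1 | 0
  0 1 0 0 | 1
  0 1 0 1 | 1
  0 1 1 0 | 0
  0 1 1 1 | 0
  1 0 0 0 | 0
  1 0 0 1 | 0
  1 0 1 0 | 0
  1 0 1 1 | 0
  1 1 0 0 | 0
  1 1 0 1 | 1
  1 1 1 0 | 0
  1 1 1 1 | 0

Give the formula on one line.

  ~a = 1111111100000000
  (d | ~a) = 1111111101010101
  ((d | ~a) & b) = 0000111100000101
  ~c = 1100110011001100
  (b & ~c) = 0000110000001100
  ((b & ~c) | c) = 0011111100111111
  (((b & ~c) | c) & ~c) = 0000110000001100
  (((d | ~a) & b) & (((b & ~c) | c) & ~c)) = 0000110000000100

(((d | ~a) & b) & (((b & ~c) | c) & ~c))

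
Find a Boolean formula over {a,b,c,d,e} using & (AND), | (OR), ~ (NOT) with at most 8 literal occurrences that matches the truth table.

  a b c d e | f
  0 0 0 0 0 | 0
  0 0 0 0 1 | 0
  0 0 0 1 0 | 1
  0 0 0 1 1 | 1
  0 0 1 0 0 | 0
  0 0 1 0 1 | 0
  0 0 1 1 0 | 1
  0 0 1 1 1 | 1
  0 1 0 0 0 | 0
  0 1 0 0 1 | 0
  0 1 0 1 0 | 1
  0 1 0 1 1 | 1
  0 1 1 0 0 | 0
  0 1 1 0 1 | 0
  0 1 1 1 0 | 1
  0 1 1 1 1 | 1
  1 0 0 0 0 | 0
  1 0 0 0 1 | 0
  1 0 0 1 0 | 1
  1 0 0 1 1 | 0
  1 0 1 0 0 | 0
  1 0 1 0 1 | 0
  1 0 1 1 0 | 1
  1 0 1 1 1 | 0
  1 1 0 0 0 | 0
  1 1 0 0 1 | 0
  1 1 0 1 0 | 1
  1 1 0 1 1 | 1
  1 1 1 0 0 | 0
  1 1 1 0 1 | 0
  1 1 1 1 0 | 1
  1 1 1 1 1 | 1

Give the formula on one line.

(((~a & d) | (b | ~e)) & d)

  ~a = 11111111111111110000000000000000
  (~a & d) = 00110011001100110000000000000000
  ~e = 10101010101010101010101010101010
  (b | ~e) = 10101010111111111010101011111111
  ((~a & d) | (b | ~e)) = 10111011111111111010101011111111
  (((~a & d) | (b | ~e)) & d) = 00110011001100110010001000110011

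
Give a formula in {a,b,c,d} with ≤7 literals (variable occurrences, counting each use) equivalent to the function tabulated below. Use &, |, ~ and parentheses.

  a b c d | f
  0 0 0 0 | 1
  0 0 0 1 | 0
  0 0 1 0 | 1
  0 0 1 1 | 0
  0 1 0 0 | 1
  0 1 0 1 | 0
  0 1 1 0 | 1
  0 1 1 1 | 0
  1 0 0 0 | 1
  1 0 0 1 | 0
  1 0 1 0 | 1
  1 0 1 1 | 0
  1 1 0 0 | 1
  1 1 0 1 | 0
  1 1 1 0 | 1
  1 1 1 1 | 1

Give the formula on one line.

  ~d = 1010101010101010
  (a & c) = 0000000000110011
  ~c = 1100110011001100
  (b | ~c) = 1100111111001111
  ((b | ~c) & c) = 0000001100000011
  ((a & c) & ((b | ~c) & c)) = 0000000000000011
  (~d | ((a & c) & ((b | ~c) & c))) = 1010101010101011

(~d | ((a & c) & ((b | ~c) & c)))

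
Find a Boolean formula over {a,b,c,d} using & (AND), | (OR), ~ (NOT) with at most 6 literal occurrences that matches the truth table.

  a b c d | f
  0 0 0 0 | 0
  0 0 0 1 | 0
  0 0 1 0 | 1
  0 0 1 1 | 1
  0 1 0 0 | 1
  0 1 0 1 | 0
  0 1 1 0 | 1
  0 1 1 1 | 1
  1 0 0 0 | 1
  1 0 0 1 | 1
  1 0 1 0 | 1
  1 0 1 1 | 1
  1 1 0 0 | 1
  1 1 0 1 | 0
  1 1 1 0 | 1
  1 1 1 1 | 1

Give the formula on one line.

  ~b = 1111000011110000
  (~b & a) = 0000000011110000
  ((~b & a) | c) = 0011001111110011
  ~d = 1010101010101010
  (b & ~d) = 0000101000001010
  (((~b & a) | c) | (b & ~d)) = 0011101111111011

(((~b & a) | c) | (b & ~d))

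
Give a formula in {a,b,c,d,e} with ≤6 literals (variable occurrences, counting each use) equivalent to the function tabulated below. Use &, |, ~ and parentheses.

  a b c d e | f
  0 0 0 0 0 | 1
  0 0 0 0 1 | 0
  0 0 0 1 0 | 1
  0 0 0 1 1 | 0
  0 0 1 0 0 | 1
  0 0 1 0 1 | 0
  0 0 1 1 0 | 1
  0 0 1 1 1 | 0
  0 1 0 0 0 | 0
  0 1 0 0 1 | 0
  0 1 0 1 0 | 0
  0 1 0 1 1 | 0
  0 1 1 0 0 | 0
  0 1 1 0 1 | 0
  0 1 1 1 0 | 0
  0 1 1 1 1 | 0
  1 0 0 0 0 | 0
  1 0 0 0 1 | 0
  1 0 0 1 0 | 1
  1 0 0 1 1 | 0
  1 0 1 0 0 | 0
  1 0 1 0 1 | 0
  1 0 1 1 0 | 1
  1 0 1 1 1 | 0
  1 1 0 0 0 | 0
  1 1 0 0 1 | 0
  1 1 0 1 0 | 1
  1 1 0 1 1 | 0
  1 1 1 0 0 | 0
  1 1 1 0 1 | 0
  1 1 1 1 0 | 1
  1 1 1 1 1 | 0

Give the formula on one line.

  ~a = 11111111111111110000000000000000
  (d | ~a) = 11111111111111110011001100110011
  ~e = 10101010101010101010101010101010
  ((d | ~a) & ~e) = 10101010101010100010001000100010
  ~b = 11111111000000001111111100000000
  (~b | a) = 11111111000000001111111111111111
  (((d | ~a) & ~e) & (~b | a)) = 10101010000000000010001000100010

(((d | ~a) & ~e) & (~b | a))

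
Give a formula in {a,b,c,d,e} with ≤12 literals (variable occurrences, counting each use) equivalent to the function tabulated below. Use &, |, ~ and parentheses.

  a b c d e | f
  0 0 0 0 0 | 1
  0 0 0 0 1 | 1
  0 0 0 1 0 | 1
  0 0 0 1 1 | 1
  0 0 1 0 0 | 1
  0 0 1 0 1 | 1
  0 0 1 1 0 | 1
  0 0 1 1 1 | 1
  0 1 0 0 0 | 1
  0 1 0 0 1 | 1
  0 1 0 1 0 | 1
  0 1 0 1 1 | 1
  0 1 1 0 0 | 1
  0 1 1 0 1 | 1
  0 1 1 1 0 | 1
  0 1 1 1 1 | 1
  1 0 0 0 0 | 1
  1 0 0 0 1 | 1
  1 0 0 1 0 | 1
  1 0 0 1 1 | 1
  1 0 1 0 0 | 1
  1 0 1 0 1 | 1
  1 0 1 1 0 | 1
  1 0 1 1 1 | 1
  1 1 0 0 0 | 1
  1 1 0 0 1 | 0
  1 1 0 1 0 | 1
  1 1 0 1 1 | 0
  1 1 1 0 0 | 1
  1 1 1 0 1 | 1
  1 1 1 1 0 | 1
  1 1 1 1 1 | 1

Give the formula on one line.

  ~a = 11111111111111110000000000000000
  (c | ~a) = 11111111111111110000111100001111
  ((c | ~a) & a) = 00000000000000000000111100001111
  ~b = 11111111000000001111111100000000
  (~a | ~b) = 11111111111111111111111100000000
  (((c | ~a) & a) | (~a | ~b)) = 11111111111111111111111100001111
  (b & c) = 00000000000011110000000000001111
  ~e = 10101010101010101010101010101010
  ((b & c) | ~e) = 10101010101011111010101010101111
  (((b & c) | ~e) & a) = 00000000000000001010101010101111
  ((((c | ~a) & a) | (~a | ~b)) | (((b & c) | ~e) & a)) = 11111111111111111111111110101111

((((c | ~a) & a) | (~a | ~b)) | (((b & c) | ~e) & a))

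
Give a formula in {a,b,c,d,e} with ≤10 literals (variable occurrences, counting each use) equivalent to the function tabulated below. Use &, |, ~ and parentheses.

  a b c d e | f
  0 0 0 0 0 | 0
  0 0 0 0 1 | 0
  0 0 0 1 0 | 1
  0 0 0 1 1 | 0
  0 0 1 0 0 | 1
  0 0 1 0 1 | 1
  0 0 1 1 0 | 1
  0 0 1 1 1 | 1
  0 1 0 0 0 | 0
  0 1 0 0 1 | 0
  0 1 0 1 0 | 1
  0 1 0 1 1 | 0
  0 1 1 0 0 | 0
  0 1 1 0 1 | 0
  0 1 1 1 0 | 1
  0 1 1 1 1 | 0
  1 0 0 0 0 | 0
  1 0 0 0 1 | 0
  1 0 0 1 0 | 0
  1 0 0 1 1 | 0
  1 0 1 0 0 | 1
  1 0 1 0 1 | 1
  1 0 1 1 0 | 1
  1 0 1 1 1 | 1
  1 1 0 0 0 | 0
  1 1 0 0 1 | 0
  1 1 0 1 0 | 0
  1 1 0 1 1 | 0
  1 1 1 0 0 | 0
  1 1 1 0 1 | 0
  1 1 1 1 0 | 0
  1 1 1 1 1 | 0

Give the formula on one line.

(((~e & d) & ((~e | (~b & e)) & (d & ~a))) | (c & ~b))

  ~e = 10101010101010101010101010101010
  (~e & d) = 00100010001000100010001000100010
  ~b = 11111111000000001111111100000000
  (~b & e) = 01010101000000000101010100000000
  (~e | (~b & e)) = 11111111101010101111111110101010
  ~a = 11111111111111110000000000000000
  (d & ~a) = 00110011001100110000000000000000
  ((~e | (~b & e)) & (d & ~a)) = 00110011001000100000000000000000
  ((~e & d) & ((~e | (~b & e)) & (d & ~a))) = 00100010001000100000000000000000
  (c & ~b) = 00001111000000000000111100000000
  (((~e & d) & ((~e | (~b & e)) & (d & ~a))) | (c & ~b)) = 00101111001000100000111100000000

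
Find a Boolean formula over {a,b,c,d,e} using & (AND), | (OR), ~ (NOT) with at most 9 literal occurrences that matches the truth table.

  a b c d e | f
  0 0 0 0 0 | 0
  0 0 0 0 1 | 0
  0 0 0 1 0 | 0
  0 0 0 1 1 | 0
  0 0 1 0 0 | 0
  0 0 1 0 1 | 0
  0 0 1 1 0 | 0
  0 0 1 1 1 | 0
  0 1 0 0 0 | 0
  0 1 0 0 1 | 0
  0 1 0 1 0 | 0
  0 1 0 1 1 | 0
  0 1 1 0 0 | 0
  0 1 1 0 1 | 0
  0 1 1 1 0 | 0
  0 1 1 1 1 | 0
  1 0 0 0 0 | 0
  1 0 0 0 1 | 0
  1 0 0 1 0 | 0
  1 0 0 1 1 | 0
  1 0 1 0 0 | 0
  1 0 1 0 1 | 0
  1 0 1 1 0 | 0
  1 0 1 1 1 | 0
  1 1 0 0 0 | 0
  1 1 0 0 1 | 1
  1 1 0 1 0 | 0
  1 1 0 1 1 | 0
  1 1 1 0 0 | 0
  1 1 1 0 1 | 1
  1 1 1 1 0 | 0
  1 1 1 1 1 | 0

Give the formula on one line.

  (d | e) = 01110111011101110111011101110111
  (d | a) = 00110011001100111111111111111111
  ~d = 11001100110011001100110011001100
  (b & ~d) = 00000000110011000000000011001100
  ((d | a) & (b & ~d)) = 00000000000000000000000011001100
  ((d | e) & ((d | a) & (b & ~d))) = 00000000000000000000000001000100

((d | e) & ((d | a) & (b & ~d)))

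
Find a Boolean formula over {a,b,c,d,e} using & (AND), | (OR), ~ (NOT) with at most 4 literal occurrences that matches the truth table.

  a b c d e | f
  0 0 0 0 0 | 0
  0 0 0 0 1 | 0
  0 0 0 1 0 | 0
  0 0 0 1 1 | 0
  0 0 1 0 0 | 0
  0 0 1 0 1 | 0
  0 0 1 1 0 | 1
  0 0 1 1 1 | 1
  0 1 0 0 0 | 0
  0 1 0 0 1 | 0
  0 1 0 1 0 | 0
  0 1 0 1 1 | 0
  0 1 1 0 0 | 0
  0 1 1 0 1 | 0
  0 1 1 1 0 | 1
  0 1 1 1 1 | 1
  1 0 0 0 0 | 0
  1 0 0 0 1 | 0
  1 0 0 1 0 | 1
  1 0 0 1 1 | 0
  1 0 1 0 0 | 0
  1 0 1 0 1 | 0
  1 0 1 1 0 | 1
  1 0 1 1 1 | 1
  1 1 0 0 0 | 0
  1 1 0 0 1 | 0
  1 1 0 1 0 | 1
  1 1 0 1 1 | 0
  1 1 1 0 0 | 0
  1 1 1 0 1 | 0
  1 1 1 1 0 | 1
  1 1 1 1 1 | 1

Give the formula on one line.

  ~e = 10101010101010101010101010101010
  (a & ~e) = 00000000000000001010101010101010
  ((a & ~e) | c) = 00001111000011111010111110101111
  (d & ((a & ~e) | c)) = 00000011000000110010001100100011

(d & ((a & ~e) | c))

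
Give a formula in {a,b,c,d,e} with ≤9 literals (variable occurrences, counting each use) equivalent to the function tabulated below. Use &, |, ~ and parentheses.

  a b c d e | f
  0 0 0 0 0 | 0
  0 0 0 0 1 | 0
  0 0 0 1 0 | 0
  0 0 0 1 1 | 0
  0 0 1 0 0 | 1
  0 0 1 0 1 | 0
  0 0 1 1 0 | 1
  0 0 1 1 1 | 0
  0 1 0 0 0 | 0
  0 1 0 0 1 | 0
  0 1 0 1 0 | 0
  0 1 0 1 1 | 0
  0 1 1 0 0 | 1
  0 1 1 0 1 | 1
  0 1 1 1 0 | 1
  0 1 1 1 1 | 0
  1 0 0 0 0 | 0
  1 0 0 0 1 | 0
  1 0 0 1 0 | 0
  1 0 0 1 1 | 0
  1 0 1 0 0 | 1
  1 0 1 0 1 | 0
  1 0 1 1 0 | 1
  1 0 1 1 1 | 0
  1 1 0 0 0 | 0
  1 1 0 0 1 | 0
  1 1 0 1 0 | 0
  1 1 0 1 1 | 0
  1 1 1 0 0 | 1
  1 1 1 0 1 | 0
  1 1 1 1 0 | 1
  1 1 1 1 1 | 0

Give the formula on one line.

  ~e = 10101010101010101010101010101010
  ~a = 11111111111111110000000000000000
  (b & ~a) = 00000000111111110000000000000000
  (~e | (b & ~a)) = 10101010111111111010101010101010
  ~b = 11111111000000001111111100000000
  (c | ~b) = 11111111000011111111111100001111
  ((~e | (b & ~a)) & (c | ~b)) = 10101010000011111010101000001010
  ~d = 11001100110011001100110011001100
  ~c = 11110000111100001111000011110000
  (~d | ~c) = 11111100111111001111110011111100
  (~e | (~d | ~c)) = 11111110111111101111111011111110
  ((~e | (~d | ~c)) & c) = 00001110000011100000111000001110
  (((~e | (b & ~a)) & (c | ~b)) & ((~e | (~d | ~c)) & c)) = 00001010000011100000101000001010

(((~e | (b & ~a)) & (c | ~b)) & ((~e | (~d | ~c)) & c))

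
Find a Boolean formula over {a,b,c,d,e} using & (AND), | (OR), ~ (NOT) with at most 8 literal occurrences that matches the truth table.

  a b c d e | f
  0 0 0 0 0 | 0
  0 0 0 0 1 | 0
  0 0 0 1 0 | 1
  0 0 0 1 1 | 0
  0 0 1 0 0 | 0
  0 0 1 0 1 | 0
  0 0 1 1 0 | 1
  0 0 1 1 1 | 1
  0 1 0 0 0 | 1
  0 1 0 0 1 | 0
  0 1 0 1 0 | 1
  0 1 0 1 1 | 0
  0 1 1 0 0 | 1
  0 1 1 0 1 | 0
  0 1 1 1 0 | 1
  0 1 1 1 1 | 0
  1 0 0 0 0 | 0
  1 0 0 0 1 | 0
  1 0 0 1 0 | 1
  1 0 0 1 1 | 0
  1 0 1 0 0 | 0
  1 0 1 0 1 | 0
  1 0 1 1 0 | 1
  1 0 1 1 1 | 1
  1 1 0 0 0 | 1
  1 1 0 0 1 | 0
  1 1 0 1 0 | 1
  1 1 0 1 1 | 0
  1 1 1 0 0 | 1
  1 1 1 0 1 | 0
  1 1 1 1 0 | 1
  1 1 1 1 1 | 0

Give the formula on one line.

((~e | (~b & (b | c))) & (d | b))

  ~e = 10101010101010101010101010101010
  ~b = 11111111000000001111111100000000
  (b | c) = 00001111111111110000111111111111
  (~b & (b | c)) = 00001111000000000000111100000000
  (~e | (~b & (b | c))) = 10101111101010101010111110101010
  (d | b) = 00110011111111110011001111111111
  ((~e | (~b & (b | c))) & (d | b)) = 00100011101010100010001110101010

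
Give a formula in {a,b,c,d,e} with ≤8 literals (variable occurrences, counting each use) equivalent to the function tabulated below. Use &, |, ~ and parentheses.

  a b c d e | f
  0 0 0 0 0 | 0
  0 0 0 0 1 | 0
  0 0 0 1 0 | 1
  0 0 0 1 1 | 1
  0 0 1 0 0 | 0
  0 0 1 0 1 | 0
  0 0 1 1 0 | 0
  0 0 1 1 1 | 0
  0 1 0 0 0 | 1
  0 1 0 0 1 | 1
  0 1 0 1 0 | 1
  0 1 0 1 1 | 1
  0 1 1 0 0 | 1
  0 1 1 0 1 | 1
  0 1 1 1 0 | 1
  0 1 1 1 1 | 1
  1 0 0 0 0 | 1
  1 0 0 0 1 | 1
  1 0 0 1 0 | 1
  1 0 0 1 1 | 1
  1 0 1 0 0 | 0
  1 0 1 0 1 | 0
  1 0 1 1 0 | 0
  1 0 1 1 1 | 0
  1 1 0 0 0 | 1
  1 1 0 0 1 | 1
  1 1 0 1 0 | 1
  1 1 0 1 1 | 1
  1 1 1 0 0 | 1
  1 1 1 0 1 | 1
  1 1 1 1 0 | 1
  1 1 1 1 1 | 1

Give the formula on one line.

  ~d = 11001100110011001100110011001100
  ~c = 11110000111100001111000011110000
  (~d | ~c) = 11111100111111001111110011111100
  ((~d | ~c) & d) = 00110000001100000011000000110000
  (a & ~c) = 00000000000000001111000011110000
  (b | (a & ~c)) = 00000000111111111111000011111111
  (((~d | ~c) & d) | (b | (a & ~c))) = 00110000111111111111000011111111

(((~d | ~c) & d) | (b | (a & ~c)))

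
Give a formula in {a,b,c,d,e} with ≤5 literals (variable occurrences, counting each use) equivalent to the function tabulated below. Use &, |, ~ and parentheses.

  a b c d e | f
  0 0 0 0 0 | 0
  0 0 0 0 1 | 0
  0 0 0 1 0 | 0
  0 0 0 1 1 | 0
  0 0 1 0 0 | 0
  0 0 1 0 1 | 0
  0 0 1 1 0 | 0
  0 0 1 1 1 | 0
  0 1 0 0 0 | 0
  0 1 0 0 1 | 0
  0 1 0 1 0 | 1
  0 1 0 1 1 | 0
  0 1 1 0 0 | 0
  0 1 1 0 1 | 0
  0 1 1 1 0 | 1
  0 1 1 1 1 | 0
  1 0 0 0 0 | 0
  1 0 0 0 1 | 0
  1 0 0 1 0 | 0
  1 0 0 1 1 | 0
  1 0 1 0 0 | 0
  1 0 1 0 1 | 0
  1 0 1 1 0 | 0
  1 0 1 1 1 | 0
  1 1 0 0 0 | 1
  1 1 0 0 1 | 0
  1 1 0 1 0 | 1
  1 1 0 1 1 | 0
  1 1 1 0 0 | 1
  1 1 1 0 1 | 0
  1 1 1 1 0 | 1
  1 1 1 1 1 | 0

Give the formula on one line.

  (d | a) = 00110011001100111111111111111111
  ~e = 10101010101010101010101010101010
  (~e & b) = 00000000101010100000000010101010
  ((d | a) & (~e & b)) = 00000000001000100000000010101010

((d | a) & (~e & b))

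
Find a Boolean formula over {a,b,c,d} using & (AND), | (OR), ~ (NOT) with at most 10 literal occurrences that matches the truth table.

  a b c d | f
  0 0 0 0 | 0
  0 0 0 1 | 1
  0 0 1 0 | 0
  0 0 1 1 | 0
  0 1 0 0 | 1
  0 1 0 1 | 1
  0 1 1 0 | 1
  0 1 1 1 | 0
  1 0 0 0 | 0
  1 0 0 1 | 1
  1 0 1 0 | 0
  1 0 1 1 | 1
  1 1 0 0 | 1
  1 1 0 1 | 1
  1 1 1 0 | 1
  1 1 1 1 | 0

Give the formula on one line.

  (d | b) = 0101111101011111
  ~c = 1100110011001100
  ~b = 1111000011110000
  (~b & a) = 0000000011110000
  ((~b & a) & d) = 0000000001010000
  ~d = 1010101010101010
  (((~b & a) & d) | ~d) = 1010101011111010
  (~c | (((~b & a) & d) | ~d)) = 1110111011111110
  ((d | b) & (~c | (((~b & a) & d) | ~d))) = 0100111001011110

((d | b) & (~c | (((~b & a) & d) | ~d)))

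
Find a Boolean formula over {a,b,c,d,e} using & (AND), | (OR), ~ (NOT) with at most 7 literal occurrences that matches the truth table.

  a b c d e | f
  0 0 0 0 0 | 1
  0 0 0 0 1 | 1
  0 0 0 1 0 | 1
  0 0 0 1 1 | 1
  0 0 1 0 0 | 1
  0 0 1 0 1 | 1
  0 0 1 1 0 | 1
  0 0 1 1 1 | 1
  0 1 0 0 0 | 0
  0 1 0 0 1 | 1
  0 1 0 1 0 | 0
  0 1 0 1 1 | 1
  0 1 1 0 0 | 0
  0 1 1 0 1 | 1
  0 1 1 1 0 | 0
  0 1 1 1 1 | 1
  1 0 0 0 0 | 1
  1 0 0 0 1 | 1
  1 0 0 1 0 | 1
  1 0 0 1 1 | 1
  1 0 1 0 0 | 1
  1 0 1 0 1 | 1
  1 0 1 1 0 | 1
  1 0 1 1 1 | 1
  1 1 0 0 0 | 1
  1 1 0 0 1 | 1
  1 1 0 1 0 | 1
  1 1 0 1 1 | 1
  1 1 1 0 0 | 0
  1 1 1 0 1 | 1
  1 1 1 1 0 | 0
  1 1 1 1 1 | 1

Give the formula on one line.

((b & (~c & a)) | (~b | e))

  ~c = 11110000111100001111000011110000
  (~c & a) = 00000000000000001111000011110000
  (b & (~c & a)) = 00000000000000000000000011110000
  ~b = 11111111000000001111111100000000
  (~b | e) = 11111111010101011111111101010101
  ((b & (~c & a)) | (~b | e)) = 11111111010101011111111111110101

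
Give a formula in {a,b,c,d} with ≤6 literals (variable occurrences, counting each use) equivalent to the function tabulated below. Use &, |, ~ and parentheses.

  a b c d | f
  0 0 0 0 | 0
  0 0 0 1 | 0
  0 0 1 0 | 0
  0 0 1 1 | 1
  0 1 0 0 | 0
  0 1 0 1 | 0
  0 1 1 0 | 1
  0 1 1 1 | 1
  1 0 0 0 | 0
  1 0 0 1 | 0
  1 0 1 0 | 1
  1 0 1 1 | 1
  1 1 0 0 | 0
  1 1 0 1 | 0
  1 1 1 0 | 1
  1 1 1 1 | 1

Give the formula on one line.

  (b | d) = 0101111101011111
  ~c = 1100110011001100
  ((b | d) | ~c) = 1101111111011111
  (a | ((b | d) | ~c)) = 1101111111111111
  ((a | ((b | d) | ~c)) & c) = 0001001100110011

((a | ((b | d) | ~c)) & c)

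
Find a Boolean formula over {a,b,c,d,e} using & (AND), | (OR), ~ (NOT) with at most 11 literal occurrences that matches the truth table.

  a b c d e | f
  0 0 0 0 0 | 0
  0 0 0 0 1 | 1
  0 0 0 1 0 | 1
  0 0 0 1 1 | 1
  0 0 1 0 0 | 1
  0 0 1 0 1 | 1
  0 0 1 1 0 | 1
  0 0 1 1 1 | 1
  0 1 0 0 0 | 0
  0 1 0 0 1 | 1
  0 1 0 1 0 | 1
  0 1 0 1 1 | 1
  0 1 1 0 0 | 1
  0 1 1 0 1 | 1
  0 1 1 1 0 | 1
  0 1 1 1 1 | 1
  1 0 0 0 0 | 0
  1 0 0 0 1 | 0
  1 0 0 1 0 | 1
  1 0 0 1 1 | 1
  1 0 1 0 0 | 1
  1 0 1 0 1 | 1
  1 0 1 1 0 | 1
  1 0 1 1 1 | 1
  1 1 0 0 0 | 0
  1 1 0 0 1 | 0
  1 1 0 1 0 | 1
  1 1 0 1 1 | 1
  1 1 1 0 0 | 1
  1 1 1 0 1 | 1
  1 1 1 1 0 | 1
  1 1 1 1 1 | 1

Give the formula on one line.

  ~a = 11111111111111110000000000000000
  ~c = 11110000111100001111000011110000
  ~e = 10101010101010101010101010101010
  (~e & d) = 00100010001000100010001000100010
  ~b = 11111111000000001111111100000000
  ((~e & d) | ~b) = 11111111001000101111111100100010
  (~c | ((~e & d) | ~b)) = 11111111111100101111111111110010
  (e | (~c | ((~e & d) | ~b))) = 11111111111101111111111111110111
  (~a & (e | (~c | ((~e & d) | ~b)))) = 11111111111101110000000000000000
  ((~a & (e | (~c | ((~e & d) | ~b)))) & e) = 01010101010101010000000000000000
  (d | c) = 00111111001111110011111100111111
  (((~a & (e | (~c | ((~e & d) | ~b)))) & e) | (d | c)) = 01111111011111110011111100111111

(((~a & (e | (~c | ((~e & d) | ~b)))) & e) | (d | c))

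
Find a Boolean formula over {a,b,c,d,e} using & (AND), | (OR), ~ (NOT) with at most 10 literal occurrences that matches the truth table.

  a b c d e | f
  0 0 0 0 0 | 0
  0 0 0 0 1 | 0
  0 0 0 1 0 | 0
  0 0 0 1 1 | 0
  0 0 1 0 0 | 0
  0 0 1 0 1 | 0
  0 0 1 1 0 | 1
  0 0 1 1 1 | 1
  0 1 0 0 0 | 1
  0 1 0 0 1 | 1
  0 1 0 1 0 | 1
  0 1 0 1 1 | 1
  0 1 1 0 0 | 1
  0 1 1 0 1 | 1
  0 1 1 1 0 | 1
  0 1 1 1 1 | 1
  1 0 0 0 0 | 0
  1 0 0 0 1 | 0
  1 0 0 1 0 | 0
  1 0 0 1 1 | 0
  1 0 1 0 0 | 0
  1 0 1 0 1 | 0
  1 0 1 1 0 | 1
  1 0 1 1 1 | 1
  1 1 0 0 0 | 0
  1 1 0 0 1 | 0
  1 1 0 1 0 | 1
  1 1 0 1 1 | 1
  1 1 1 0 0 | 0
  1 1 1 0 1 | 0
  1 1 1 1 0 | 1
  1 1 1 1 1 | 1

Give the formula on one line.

  (b | c) = 00001111111111110000111111111111
  ~a = 11111111111111110000000000000000
  ~d = 11001100110011001100110011001100
  (~a & ~d) = 11001100110011000000000000000000
  (d | (~a & ~d)) = 11111111111111110011001100110011
  ((d | (~a & ~d)) & b) = 00000000111111110000000000110011
  (d | ((d | (~a & ~d)) & b)) = 00110011111111110011001100110011
  ((b | c) & (d | ((d | (~a & ~d)) & b))) = 00000011111111110000001100110011

((b | c) & (d | ((d | (~a & ~d)) & b)))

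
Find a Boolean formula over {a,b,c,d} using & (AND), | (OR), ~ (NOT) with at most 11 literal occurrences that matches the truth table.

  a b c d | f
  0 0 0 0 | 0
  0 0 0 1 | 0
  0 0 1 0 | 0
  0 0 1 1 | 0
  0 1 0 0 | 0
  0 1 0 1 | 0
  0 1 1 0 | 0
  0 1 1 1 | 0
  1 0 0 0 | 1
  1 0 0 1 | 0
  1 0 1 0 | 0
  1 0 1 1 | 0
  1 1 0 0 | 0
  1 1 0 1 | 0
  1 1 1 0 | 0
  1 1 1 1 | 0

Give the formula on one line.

  ~b = 1111000011110000
  (a & ~b) = 0000000011110000
  (c & ~b) = 0011000000110000
  ((a & ~b) | (c & ~b)) = 0011000011110000
  ~c = 1100110011001100
  (((a & ~b) | (c & ~b)) & ~c) = 0000000011000000
  (b & c) = 0000001100000011
  ~d = 1010101010101010
  ((b & c) | ~d) = 1010101110101011
  ((((a & ~b) | (c & ~b)) & ~c) & ((b & c) | ~d)) = 0000000010000000

((((a & ~b) | (c & ~b)) & ~c) & ((b & c) | ~d))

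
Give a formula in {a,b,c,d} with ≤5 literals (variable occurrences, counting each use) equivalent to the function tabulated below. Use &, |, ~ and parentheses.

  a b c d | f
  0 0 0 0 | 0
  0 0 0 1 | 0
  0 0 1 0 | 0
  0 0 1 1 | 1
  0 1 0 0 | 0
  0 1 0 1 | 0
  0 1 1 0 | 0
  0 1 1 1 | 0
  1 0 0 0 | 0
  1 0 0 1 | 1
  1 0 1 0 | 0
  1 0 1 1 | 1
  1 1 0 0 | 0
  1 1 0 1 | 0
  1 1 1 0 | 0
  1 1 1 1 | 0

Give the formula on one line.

  (a | c) = 0011001111111111
  ~b = 1111000011110000
  (~b & d) = 0101000001010000
  ((a | c) & (~b & d)) = 0001000001010000

((a | c) & (~b & d))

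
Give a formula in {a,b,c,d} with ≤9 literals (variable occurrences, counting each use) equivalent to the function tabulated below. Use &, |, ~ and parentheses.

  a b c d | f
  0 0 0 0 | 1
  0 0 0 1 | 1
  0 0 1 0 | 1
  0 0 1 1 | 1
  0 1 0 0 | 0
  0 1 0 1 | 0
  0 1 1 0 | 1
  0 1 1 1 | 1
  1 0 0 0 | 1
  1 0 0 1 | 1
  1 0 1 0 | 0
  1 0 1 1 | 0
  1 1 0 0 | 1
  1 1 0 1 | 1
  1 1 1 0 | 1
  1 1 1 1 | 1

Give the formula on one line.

  (b & c) = 0000001100000011
  ~a = 1111111100000000
  ~c = 1100110011001100
  (~a | ~c) = 1111111111001100
  ~b = 1111000011110000
  (a | ~b) = 1111000011111111
  ((~a | ~c) & (a | ~b)) = 1111000011001100
  ((b & c) | ((~a | ~c) & (a | ~b))) = 1111001111001111

((b & c) | ((~a | ~c) & (a | ~b)))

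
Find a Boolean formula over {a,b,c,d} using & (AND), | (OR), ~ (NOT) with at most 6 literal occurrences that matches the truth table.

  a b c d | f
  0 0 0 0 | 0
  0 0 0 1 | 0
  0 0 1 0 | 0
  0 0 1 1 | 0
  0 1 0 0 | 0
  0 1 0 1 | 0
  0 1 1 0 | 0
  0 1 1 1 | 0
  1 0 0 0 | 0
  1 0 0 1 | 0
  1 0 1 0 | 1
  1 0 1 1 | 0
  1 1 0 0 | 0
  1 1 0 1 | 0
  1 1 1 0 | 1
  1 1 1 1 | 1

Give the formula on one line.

  (a & c) = 0000000000110011
  ~d = 1010101010101010
  (~d | b) = 1010111110101111
  ((a & c) & (~d | b)) = 0000000000100011

((a & c) & (~d | b))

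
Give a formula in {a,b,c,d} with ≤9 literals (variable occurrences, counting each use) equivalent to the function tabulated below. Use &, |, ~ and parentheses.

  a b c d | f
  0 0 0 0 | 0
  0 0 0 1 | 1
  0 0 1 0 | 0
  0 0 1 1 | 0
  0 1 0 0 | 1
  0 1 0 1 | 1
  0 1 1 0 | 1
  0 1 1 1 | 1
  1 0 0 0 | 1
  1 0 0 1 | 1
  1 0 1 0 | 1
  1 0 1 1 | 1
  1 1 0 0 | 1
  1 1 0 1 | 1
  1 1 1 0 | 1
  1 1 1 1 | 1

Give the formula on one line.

  (b | a) = 0000111111111111
  ~c = 1100110011001100
  ~a = 1111111100000000
  (~c & ~a) = 1100110000000000
  ((~c & ~a) | a) = 1100110011111111
  ((b | a) | ((~c & ~a) | a)) = 1100111111111111
  ((b | a) | d) = 0101111111111111
  (((b | a) | ((~c & ~a) | a)) & ((b | a) | d)) = 0100111111111111

(((b | a) | ((~c & ~a) | a)) & ((b | a) | d))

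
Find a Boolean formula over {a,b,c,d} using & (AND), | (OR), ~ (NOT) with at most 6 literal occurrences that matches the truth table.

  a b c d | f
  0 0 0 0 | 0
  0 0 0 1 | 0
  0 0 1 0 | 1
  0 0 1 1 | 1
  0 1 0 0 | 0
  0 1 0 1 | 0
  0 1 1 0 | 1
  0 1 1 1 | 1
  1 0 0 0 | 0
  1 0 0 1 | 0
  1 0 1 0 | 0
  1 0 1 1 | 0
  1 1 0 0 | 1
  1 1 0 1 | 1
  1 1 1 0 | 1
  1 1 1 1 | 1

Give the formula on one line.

  (a | c) = 0011001111111111
  ~a = 1111111100000000
  (b | ~a) = 1111111100001111
  ((a | c) & (b | ~a)) = 0011001100001111

((a | c) & (b | ~a))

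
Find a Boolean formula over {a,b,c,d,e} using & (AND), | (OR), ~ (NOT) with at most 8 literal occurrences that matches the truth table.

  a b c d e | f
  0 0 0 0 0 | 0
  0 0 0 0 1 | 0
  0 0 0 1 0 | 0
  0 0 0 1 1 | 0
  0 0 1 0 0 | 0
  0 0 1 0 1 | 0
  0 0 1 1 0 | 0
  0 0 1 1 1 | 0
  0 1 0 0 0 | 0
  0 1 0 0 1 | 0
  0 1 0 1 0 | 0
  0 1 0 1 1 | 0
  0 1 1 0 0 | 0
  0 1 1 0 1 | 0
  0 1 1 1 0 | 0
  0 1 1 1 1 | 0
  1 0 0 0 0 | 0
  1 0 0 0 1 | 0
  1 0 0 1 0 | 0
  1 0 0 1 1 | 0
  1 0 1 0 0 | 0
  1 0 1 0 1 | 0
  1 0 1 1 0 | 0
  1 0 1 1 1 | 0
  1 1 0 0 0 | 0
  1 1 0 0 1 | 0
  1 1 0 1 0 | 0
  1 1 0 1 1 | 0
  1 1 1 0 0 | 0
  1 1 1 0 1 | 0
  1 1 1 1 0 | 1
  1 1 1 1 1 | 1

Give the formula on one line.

((~d | (b & c)) & (a & d))

  ~d = 11001100110011001100110011001100
  (b & c) = 00000000000011110000000000001111
  (~d | (b & c)) = 11001100110011111100110011001111
  (a & d) = 00000000000000000011001100110011
  ((~d | (b & c)) & (a & d)) = 00000000000000000000000000000011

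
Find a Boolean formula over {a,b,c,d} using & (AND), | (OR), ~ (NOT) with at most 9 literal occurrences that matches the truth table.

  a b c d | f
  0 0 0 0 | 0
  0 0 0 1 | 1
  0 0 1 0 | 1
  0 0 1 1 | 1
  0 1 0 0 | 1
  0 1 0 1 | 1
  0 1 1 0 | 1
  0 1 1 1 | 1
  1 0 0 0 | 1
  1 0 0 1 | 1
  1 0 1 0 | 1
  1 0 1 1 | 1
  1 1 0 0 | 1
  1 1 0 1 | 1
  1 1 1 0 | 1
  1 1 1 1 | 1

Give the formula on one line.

  (d | b) = 0101111101011111
  (a | c) = 0011001111111111
  ~a = 1111111100000000
  (c & ~a) = 0011001100000000
  (b | (c & ~a)) = 0011111100001111
  ((a | c) | (b | (c & ~a))) = 0011111111111111
  ((d | b) | ((a | c) | (b | (c & ~a)))) = 0111111111111111

((d | b) | ((a | c) | (b | (c & ~a))))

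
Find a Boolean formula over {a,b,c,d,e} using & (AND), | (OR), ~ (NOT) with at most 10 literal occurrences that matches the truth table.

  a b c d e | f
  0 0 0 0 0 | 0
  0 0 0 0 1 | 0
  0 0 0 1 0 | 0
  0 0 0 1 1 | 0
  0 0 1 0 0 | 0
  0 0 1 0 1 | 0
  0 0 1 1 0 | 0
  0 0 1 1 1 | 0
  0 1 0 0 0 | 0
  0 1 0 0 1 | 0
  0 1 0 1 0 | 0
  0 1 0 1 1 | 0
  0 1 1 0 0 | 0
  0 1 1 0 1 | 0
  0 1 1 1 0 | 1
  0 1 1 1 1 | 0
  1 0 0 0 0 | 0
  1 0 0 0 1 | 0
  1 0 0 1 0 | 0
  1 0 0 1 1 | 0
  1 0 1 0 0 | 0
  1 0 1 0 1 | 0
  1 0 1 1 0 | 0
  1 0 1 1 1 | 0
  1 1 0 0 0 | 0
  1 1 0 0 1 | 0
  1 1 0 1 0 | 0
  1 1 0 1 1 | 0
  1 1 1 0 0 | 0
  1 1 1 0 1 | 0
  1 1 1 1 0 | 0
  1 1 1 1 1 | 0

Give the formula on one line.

(((e | ~a) | ~b) & ((b & ((c & e) | d)) & (c & ~e)))

  ~a = 11111111111111110000000000000000
  (e | ~a) = 11111111111111110101010101010101
  ~b = 11111111000000001111111100000000
  ((e | ~a) | ~b) = 11111111111111111111111101010101
  (c & e) = 00000101000001010000010100000101
  ((c & e) | d) = 00110111001101110011011100110111
  (b & ((c & e) | d)) = 00000000001101110000000000110111
  ~e = 10101010101010101010101010101010
  (c & ~e) = 00001010000010100000101000001010
  ((b & ((c & e) | d)) & (c & ~e)) = 00000000000000100000000000000010
  (((e | ~a) | ~b) & ((b & ((c & e) | d)) & (c & ~e))) = 00000000000000100000000000000000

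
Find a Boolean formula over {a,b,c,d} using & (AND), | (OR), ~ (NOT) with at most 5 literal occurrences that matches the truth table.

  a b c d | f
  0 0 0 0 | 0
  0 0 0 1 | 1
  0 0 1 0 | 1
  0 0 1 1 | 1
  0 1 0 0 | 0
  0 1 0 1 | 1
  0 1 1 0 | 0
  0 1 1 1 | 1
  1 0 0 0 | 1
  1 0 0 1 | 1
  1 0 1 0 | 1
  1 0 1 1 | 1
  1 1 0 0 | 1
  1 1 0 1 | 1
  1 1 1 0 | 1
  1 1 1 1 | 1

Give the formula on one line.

(a | (((c | a) & ~b) | d))

  (c | a) = 0011001111111111
  ~b = 1111000011110000
  ((c | a) & ~b) = 0011000011110000
  (((c | a) & ~b) | d) = 0111010111110101
  (a | (((c | a) & ~b) | d)) = 0111010111111111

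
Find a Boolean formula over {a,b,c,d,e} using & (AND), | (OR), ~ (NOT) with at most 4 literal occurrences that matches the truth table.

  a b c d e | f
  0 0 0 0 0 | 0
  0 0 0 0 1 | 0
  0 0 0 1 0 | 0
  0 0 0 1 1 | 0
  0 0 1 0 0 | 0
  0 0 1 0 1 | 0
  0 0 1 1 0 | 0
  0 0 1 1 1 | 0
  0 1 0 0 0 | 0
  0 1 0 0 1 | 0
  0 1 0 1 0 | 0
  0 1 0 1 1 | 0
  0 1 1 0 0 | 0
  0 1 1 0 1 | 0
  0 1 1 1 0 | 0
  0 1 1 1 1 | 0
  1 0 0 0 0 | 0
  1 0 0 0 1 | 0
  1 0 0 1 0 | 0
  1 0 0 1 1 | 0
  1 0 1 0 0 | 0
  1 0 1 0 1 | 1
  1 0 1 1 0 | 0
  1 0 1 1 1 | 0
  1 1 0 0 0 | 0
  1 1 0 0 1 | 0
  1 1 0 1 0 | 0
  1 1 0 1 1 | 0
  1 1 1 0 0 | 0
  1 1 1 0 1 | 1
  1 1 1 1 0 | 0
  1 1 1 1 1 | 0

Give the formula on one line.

  ~d = 11001100110011001100110011001100
  (e & ~d) = 01000100010001000100010001000100
  (a & c) = 00000000000000000000111100001111
  ((e & ~d) & (a & c)) = 00000000000000000000010000000100

((e & ~d) & (a & c))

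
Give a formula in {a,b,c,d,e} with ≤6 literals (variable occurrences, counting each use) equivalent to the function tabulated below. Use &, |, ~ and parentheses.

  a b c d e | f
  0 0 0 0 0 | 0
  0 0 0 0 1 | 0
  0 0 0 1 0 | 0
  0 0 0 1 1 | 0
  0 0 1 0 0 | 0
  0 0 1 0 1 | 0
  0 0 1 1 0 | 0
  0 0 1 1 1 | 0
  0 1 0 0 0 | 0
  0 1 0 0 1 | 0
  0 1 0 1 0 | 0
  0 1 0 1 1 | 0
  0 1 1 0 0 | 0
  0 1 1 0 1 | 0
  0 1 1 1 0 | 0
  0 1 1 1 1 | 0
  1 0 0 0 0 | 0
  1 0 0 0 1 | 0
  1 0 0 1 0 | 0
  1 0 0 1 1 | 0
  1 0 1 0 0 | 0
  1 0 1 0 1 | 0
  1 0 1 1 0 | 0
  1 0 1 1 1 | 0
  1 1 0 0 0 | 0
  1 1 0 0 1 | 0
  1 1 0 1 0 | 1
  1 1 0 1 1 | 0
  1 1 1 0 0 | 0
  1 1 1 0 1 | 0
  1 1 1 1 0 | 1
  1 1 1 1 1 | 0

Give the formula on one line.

  ~e = 10101010101010101010101010101010
  (b & ~e) = 00000000101010100000000010101010
  ~d = 11001100110011001100110011001100
  ~a = 11111111111111110000000000000000
  (~d & ~a) = 11001100110011000000000000000000
  (d | (~d & ~a)) = 11111111111111110011001100110011
  ((d | (~d & ~a)) & a) = 00000000000000000011001100110011
  ((b & ~e) & ((d | (~d & ~a)) & a)) = 00000000000000000000000000100010

((b & ~e) & ((d | (~d & ~a)) & a))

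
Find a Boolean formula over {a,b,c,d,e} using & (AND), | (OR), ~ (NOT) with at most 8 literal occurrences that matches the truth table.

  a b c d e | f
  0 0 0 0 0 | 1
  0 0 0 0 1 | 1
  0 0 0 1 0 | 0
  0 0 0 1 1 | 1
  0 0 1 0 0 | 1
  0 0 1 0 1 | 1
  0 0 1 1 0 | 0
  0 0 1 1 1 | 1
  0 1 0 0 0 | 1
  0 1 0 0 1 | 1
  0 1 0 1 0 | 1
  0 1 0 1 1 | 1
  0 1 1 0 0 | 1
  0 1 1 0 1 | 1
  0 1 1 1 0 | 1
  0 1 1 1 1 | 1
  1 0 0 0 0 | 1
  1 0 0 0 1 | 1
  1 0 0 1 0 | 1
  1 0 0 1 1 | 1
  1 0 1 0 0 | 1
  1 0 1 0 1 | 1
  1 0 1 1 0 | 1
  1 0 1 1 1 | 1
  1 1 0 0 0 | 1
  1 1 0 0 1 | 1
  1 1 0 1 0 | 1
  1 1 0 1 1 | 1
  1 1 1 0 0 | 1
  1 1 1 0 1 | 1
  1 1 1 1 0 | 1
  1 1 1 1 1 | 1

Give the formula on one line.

  ~a = 11111111111111110000000000000000
  (~a & b) = 00000000111111110000000000000000
  (e | (~a & b)) = 01010101111111110101010101010101
  ~d = 11001100110011001100110011001100
  (e | a) = 01010101010101011111111111111111
  (~d | (e | a)) = 11011101110111011111111111111111
  ((e | (~a & b)) | (~d | (e | a))) = 11011101111111111111111111111111

((e | (~a & b)) | (~d | (e | a)))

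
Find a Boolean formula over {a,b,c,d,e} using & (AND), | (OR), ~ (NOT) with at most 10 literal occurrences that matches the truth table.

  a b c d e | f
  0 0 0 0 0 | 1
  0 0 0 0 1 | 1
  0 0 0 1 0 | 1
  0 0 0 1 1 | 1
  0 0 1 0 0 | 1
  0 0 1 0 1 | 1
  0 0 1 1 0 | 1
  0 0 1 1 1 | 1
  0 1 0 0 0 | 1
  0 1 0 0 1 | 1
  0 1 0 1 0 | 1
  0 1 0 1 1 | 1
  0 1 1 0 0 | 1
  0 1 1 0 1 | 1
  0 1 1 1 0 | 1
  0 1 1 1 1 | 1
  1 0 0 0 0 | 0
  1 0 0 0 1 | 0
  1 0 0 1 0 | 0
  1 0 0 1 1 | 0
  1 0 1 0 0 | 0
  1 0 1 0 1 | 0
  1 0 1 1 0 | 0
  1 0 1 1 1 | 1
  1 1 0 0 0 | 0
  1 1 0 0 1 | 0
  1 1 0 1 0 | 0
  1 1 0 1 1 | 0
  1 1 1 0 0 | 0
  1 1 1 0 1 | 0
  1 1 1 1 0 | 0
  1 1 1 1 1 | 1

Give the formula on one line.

  ~e = 10101010101010101010101010101010
  ~b = 11111111000000001111111100000000
  (~e | ~b) = 11111111101010101111111110101010
  (a | (~e | ~b)) = 11111111101010101111111111111111
  (d & c) = 00000011000000110000001100000011
  ((a | (~e | ~b)) & (d & c)) = 00000011000000100000001100000011
  (((a | (~e | ~b)) & (d & c)) & e) = 00000001000000000000000100000001
  ~a = 11111111111111110000000000000000
  ((((a | (~e | ~b)) & (d & c)) & e) | ~a) = 11111111111111110000000100000001

((((a | (~e | ~b)) & (d & c)) & e) | ~a)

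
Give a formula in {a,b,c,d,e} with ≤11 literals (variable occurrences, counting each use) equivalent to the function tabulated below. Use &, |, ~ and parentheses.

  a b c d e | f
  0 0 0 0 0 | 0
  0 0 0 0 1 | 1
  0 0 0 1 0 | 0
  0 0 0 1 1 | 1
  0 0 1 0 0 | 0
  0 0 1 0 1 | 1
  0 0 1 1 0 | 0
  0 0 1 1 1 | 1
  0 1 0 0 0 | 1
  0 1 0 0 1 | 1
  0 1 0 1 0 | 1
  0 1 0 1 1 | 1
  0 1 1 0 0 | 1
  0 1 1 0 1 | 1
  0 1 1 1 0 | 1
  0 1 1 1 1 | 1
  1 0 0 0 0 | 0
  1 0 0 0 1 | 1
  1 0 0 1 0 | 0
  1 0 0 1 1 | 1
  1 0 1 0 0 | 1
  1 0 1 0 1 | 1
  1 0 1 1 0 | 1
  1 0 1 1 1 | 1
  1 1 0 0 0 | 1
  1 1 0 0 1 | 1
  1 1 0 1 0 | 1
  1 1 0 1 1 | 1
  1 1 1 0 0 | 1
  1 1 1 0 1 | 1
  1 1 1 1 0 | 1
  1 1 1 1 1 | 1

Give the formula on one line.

  ~e = 10101010101010101010101010101010
  (b & ~e) = 00000000101010100000000010101010
  (e | (b & ~e)) = 01010101111111110101010111111111
  ~b = 11111111000000001111111100000000
  (a | b) = 00000000111111111111111111111111
  ~a = 11111111111111110000000000000000
  (e | ~a) = 11111111111111110101010101010101
  ((e | ~a) | c) = 11111111111111110101111101011111
  ((a | b) & ((e | ~a) | c)) = 00000000111111110101111101011111
  (~b & ((a | b) & ((e | ~a) | c))) = 00000000000000000101111100000000
  ((e | (b & ~e)) | (~b & ((a | b) & ((e | ~a) | c)))) = 01010101111111110101111111111111

((e | (b & ~e)) | (~b & ((a | b) & ((e | ~a) | c))))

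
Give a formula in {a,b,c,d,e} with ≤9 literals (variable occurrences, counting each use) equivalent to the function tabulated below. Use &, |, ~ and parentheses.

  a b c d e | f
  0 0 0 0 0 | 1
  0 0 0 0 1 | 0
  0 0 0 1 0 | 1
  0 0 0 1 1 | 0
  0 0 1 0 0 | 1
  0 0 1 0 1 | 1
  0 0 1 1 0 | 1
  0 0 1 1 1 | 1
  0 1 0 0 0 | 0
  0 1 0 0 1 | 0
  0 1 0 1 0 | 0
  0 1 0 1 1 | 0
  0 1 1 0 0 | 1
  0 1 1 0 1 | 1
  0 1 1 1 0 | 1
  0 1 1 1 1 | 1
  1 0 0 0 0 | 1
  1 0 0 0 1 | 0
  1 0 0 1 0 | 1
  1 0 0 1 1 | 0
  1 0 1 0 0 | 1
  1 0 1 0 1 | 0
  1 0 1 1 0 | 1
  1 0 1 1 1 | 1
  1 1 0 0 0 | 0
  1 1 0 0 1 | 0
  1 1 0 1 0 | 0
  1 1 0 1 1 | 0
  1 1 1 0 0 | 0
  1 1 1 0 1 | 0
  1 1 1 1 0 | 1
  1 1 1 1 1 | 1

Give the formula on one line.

((((~d & ~a) | d) & c) | (~b & ~e))

  ~d = 11001100110011001100110011001100
  ~a = 11111111111111110000000000000000
  (~d & ~a) = 11001100110011000000000000000000
  ((~d & ~a) | d) = 11111111111111110011001100110011
  (((~d & ~a) | d) & c) = 00001111000011110000001100000011
  ~b = 11111111000000001111111100000000
  ~e = 10101010101010101010101010101010
  (~b & ~e) = 10101010000000001010101000000000
  ((((~d & ~a) | d) & c) | (~b & ~e)) = 10101111000011111010101100000011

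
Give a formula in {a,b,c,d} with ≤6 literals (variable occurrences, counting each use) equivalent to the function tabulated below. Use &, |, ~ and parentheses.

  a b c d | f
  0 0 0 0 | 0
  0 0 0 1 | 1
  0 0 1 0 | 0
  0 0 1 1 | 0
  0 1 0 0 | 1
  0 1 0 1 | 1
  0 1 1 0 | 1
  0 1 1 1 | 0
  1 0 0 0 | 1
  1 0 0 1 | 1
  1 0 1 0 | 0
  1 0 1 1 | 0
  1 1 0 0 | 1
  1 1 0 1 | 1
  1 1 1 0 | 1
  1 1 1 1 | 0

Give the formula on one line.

(((d | b) & (~c | ~d)) | (~c & a))

  (d | b) = 0101111101011111
  ~c = 1100110011001100
  ~d = 1010101010101010
  (~c | ~d) = 1110111011101110
  ((d | b) & (~c | ~d)) = 0100111001001110
  (~c & a) = 0000000011001100
  (((d | b) & (~c | ~d)) | (~c & a)) = 0100111011001110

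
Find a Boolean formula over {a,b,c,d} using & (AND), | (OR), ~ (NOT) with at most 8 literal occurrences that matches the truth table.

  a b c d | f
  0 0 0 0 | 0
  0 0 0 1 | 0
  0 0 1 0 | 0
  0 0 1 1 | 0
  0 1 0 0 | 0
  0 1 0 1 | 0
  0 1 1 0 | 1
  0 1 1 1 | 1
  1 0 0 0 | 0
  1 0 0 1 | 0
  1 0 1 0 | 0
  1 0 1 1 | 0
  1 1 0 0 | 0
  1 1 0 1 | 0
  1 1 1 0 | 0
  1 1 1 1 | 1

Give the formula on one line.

  ~c = 1100110011001100
  (d & ~c) = 0100010001000100
  ~a = 1111111100000000
  (d | ~a) = 1111111101010101
  (b & (d | ~a)) = 0000111100000101
  ((d & ~c) | (b & (d | ~a))) = 0100111101000101
  (c & ((d & ~c) | (b & (d | ~a)))) = 0000001100000001

(c & ((d & ~c) | (b & (d | ~a))))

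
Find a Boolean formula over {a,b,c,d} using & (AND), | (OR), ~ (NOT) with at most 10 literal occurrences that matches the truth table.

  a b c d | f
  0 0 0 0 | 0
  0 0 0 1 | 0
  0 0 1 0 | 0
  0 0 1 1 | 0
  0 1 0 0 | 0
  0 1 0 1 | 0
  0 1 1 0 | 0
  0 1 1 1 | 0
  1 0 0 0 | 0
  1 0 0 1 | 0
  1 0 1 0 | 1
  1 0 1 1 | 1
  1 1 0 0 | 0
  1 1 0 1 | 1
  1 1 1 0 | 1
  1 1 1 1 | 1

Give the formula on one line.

  (b | c) = 0011111100111111
  ((b | c) & a) = 0000000000111111
  ~a = 1111111100000000
  (~a | d) = 1111111101010101
  ((~a | d) | c) = 1111111101110111
  ~b = 1111000011110000
  (((~a | d) | c) | ~b) = 1111111111110111
  (((b | c) & a) & (((~a | d) | c) | ~b)) = 0000000000110111

(((b | c) & a) & (((~a | d) | c) | ~b))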